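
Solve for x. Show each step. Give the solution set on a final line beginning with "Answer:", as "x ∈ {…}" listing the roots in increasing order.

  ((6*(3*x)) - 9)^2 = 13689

Step 1. [((6*(3*x)) - 9)^2 = 13689] √ both sides: 13689 ≥ 0 gives two branches ⇒ sqrt: (6*(3*x)) - 9 = 117 or -117.
Step 2. [(6*(3*x)) - 9 = 117 or -117] 9 comes off first (add 9). So sub: 6*(3*x) = 126 or -108.
Step 3. [6*(3*x) = 126 or -108] 6·(inner) — divide through by 6, so div: 3*x = 21 or -18.
Step 4. [3*x = 21 or -18] leading coefficient 3: divide by 3. So div: x = 7 or -6.

Answer: x ∈ {-6, 7}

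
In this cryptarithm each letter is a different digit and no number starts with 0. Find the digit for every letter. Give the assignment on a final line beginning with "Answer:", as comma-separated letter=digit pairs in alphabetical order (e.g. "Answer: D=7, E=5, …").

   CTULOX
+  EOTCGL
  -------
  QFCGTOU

Step 1. [col 1: X + L ≡ U (mod 10)] several values work for U in column 1 (X + L ≡ U (mod 10), carry-in 0); try U=6. So U=6.
Step 2. [col 1: X + L ≡ U (mod 10)] column 1 (X + L ≡ U (mod 10), carry-in 0) doesn't pin L yet; pick L=4 and continue ⇒ L=4.
Step 3. [Q] the sum has 7 digits but both addends have 6; that extra leading digit Q is the final carry, namely 1 ⇒ Q=1.
Step 4. [col 1: X + L ≡ U (mod 10)] from column 1 (L=4, U=6, carry-in 0, digits 1,4,6 already taken and all letters distinct): X must equal 2 ⇒ X=2.
Step 5. [col 2: O + G ≡ O (mod 10)] in column 2 we have O+G≡O with carry-in 0; given nothing yet and digits 1,2,4,6 already taken and all letters distinct, that pins G to 0. So G=0.
Step 6. [col 2: O + G ≡ O (mod 10)] O=5 is one option consistent with column 2 (O + G ≡ O (mod 10), carry-in 0) — take it ⇒ O=5.
Step 7. [col 3: L + C ≡ T (mod 10)] C=9 is one option consistent with column 3 (L + C ≡ T (mod 10), carry-in 0) — take it, so C=9.
Step 8. [col 3: L + C ≡ T (mod 10)] in column 3 we have L+C≡T with carry-in 0; given L=4, C=9 and digits 0,1,2,4,5,6,9 already taken and all letters distinct, that pins T to 3. So T=3.
Step 9. [col 6: C + E ≡ F (mod 10)] from column 6 (C=9, carry-in 0, digits 0,1,2,3,4,5,6,9 already taken and all letters distinct): F must equal 7. So F=7.
Step 10. [col 6: C + E ≡ F (mod 10)] from column 6 (C=9, F=7, carry-in 0, digits 0,1,2,3,4,5,6,7,9 already taken and all letters distinct): E must equal 8 ⇒ E=8.

Answer: C=9, E=8, F=7, G=0, L=4, O=5, Q=1, T=3, U=6, X=2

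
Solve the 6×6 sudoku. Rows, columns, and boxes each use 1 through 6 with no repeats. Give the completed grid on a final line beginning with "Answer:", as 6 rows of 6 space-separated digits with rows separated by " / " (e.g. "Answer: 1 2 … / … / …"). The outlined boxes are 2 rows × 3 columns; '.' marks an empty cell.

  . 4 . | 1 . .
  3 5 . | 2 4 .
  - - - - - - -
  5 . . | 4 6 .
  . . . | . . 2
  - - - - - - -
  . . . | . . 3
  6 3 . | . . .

Step 1. [r6c4∈{5}] only 5 remains possible at r6c4, so r6c4=5.
Step 2. [r2c3∈{1,6}] 1 has one home in row 2: r2c3, so r2c3=1.
Step 3. [r3c6∈{1}] r3c6's peers cover all but 1 ⇒ r3c6=1.
Step 4. [r1c3∈{2,6}] r1c3 is the only open cell in box 1 admitting 6. So r1c3=6.
Step 5. [r4c5∈{3,5}] row 4 places 5 nowhere but r4c5, so r4c5=5.
Step 6. [r3c2∈{2}] only 2 remains possible at r3c2, so r3c2=2.
Step 7. [r5c2∈{1}] r5c2 is down to just 1, so r5c2=1.
Step 8. [r5c5∈{2}] only 2 remains possible at r5c5. So r5c5=2.
Step 9. [r5c1∈{4}] r5c1 has the single candidate 4, so r5c1=4.
Step 10. [r4c3∈{3,4}] r4c3 is the only open cell in row 4 admitting 4. So r4c3=4.
Step 11. [r4c2∈{6}] r4c2's peers cover all but 6. So r4c2=6.
Step 12. [r1c1∈{2}] r1c1's peers cover all but 2, so r1c1=2.
Step 13. [r1c6∈{5}] r1c6 has the single candidate 5, so r1c6=5.
Step 14. [r2c6∈{6}] r2c6's peers cover all but 6, so r2c6=6.
Step 15. [r3c3∈{3}] nothing but 3 survives at r3c3, so r3c3=3.
Step 16. [r1c5∈{3}] r1c5 has the single candidate 3. So r1c5=3.
Step 17. [r5c4∈{6}] r5c4 is down to just 6 ⇒ r5c4=6.
Step 18. [r5c3∈{5}] only 5 remains possible at r5c3 ⇒ r5c3=5.
Step 19. [r6c6∈{4}] r6c6 has the single candidate 4. So r6c6=4.
Step 20. [r6c3∈{2}] nothing but 2 survives at r6c3. So r6c3=2.
Step 21. [r4c1∈{1}] r4c1 is down to just 1, so r4c1=1.
Step 22. [r6c5∈{1}] only 1 remains possible at r6c5. So r6c5=1.
Step 23. [r4c4∈{3}] only 3 remains possible at r4c4 ⇒ r4c4=3.

Answer: 2 4 6 1 3 5 / 3 5 1 2 4 6 / 5 2 3 4 6 1 / 1 6 4 3 5 2 / 4 1 5 6 2 3 / 6 3 2 5 1 4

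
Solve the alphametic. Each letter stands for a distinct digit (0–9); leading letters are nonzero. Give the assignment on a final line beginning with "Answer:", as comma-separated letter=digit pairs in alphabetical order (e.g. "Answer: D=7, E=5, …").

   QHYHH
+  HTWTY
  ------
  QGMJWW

Step 1. [Q] Q is the leading digit of a 6-digit sum of two 5-digit numbers; the final carry is exactly 1, so Q=1.
Step 2. [col 1: H + Y ≡ W (mod 10)] several values work for Y in column 1 (H + Y ≡ W (mod 10), carry-in 0); try Y=5, so Y=5.
Step 3. [col 1: H + Y ≡ W (mod 10)] column 1 (H + Y ≡ W (mod 10), carry-in 0) doesn't pin H yet; pick H=8 and continue ⇒ H=8.
Step 4. [col 1: H + Y ≡ W (mod 10)] column 1: given H=8, Y=5, carry-in 0, and digits 1,5,8 already taken and all letters distinct, H+Y≡W (mod 10) forces W=3 ⇒ W=3.
Step 5. [col 2: H + T ≡ W (mod 10)] column 2 reads H+T+carry(1)=W with H=8, W=3; with digits 1,3,5,8 already taken and all letters distinct, the only value for T is 4 ⇒ T=4.
Step 6. [col 3: Y + W ≡ J (mod 10)] column 3 reads Y+W+carry(1)=J with Y=5, W=3; with digits 1,3,4,5,8 already taken and all letters distinct, the only value for J is 9. So J=9.
Step 7. [col 4: H + T ≡ M (mod 10)] column 4 reads H+T+carry(0)=M with H=8, T=4; with digits 1,3,4,5,8,9 already taken and all letters distinct, the only value for M is 2 ⇒ M=2.
Step 8. [col 5: Q + H ≡ G (mod 10)] column 5 reads Q+H+carry(1)=G with Q=1, H=8; with digits 1,2,3,4,5,8,9 already taken and all letters distinct, the only value for G is 0, so G=0.

Answer: G=0, H=8, J=9, M=2, Q=1, T=4, W=3, Y=5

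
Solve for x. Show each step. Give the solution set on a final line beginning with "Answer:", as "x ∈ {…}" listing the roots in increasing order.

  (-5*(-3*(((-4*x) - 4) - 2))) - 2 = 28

Step 1. [(-5*(-3*(((-4*x) - 4) - 2))) - 2 = 28] -2 is outermost — add 2 both sides. So sub: -5*(-3*(((-4*x) - 4) - 2)) = 30.
Step 2. [-5*(-3*(((-4*x) - 4) - 2)) = 30] -5 out front; divide by -5 ⇒ div: -3*(((-4*x) - 4) - 2) = -6.
Step 3. [-3*(((-4*x) - 4) - 2) = -6] LHS = -3·(…); ÷-3 both sides ⇒ div: ((-4*x) - 4) - 2 = 2.
Step 4. [((-4*x) - 4) - 2 = 2] 2 comes off first (add 2) ⇒ sub: (-4*x) - 4 = 4.
Step 5. [(-4*x) - 4 = 4] common factor -4 (LHS and 4) — divide through. So factor: x + 1 = -1.
Step 6. [x + 1 = -1] +1 is outermost — subtract 1 both sides, so sub: x = -2.

Answer: x ∈ {-2}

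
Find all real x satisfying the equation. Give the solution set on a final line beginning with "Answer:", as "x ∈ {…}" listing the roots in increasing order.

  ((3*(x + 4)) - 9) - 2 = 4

Step 1. [((3*(x + 4)) - 9) - 2 = 4] -2 is outermost — add 2 both sides, so sub: (3*(x + 4)) - 9 = 6.
Step 2. [(3*(x + 4)) - 9 = 6] 3 divides every term; factor it out. So factor: (x + 4) - 3 = 2.
Step 3. [(x + 4) - 3 = 2] the outer -3 inverts by adding 3 ⇒ sub: x + 4 = 5.
Step 4. [x + 4 = 5] the outer +4 inverts by subtracting 4. So sub: x = 1.

Answer: x ∈ {1}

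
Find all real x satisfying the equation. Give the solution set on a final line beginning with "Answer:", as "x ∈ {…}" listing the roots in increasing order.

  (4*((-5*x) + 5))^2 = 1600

Step 1. [(4*((-5*x) + 5))^2 = 1600] √ both sides: 1600 ≥ 0 gives two branches ⇒ sqrt: 4*((-5*x) + 5) = 40 or -40.
Step 2. [4*((-5*x) + 5) = 40 or -40] 4·(inner) — divide through by 4. So div: (-5*x) + 5 = 10 or -10.
Step 3. [(-5*x) + 5 = 10 or -10] -5 divides every term; factor it out ⇒ factor: x - 1 = -2 or 2.
Step 4. [x - 1 = -2 or 2] add 1: x sits inside (… - 1). So sub: x = -1 or 3.

Answer: x ∈ {-1, 3}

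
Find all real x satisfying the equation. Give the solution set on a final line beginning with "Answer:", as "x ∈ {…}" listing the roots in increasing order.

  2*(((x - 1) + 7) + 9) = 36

Step 1. [2*(((x - 1) + 7) + 9) = 36] divide by the outer 2 ⇒ div: ((x - 1) + 7) + 9 = 18.
Step 2. [((x - 1) + 7) + 9 = 18] subtract 9: x sits inside (… + 9) ⇒ sub: (x - 1) + 7 = 9.
Step 3. [(x - 1) + 7 = 9] peel the +7: subtract 7 from each side. So sub: x - 1 = 2.
Step 4. [x - 1 = 2] peel the -1: add 1 from each side. So sub: x = 3.

Answer: x ∈ {3}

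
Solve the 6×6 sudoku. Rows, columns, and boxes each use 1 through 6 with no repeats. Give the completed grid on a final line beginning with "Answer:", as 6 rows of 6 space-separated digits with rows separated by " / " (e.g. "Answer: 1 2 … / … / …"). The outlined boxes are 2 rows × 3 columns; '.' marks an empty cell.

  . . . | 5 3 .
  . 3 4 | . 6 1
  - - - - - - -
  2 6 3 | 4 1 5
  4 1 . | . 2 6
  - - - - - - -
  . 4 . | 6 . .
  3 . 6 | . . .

Step 1. [r6c2∈{2,5}] col 2 places 5 nowhere but r6c2. So r6c2=5.
Step 2. [r5c3∈{1,2}] in box 5, 2 fits only at r5c3, so r5c3=2.
Step 3. [r2c4∈{2}] nothing but 2 survives at r2c4, so r2c4=2.
Step 4. [r6c5∈{4}] r6c5's peers cover all but 4. So r6c5=4.
Step 5. [r1c1∈{1,6}] 6 has one home in row 1: r1c1 ⇒ r1c1=6.
Step 6. [r2c1∈{5}] nothing but 5 survives at r2c1, so r2c1=5.
Step 7. [r5c6∈{3}] r5c6's peers cover all but 3 ⇒ r5c6=3.
Step 8. [r5c1∈{1}] r5c1 has the single candidate 1 ⇒ r5c1=1.
Step 9. [r4c3∈{5}] nothing but 5 survives at r4c3. So r4c3=5.
Step 10. [r1c6∈{4}] r1c6 has the single candidate 4 ⇒ r1c6=4.
Step 11. [r6c4∈{1}] only 1 remains possible at r6c4. So r6c4=1.
Step 12. [r6c6∈{2}] r6c6 is down to just 2, so r6c6=2.
Step 13. [r1c3∈{1}] only 1 remains possible at r1c3 ⇒ r1c3=1.
Step 14. [r5c5∈{5}] r5c5 is down to just 5 ⇒ r5c5=5.
Step 15. [r1c2∈{2}] r1c2 is down to just 2. So r1c2=2.
Step 16. [r4c4∈{3}] r4c4's peers cover all but 3. So r4c4=3.

Answer: 6 2 1 5 3 4 / 5 3 4 2 6 1 / 2 6 3 4 1 5 / 4 1 5 3 2 6 / 1 4 2 6 5 3 / 3 5 6 1 4 2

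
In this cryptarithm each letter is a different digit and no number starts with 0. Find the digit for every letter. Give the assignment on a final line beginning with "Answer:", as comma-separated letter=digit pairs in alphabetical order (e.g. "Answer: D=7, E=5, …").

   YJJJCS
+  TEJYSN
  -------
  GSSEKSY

Step 1. [G] the sum has 7 digits but both addends have 6; that extra leading digit G is the final carry, namely 1 ⇒ G=1.
Step 2. [col 1: S + N ≡ Y (mod 10)] column 1 (S + N ≡ Y (mod 10), carry-in 0) doesn't pin S yet; pick S=2 and continue ⇒ S=2.
Step 3. [col 1: S + N ≡ Y (mod 10)] column 1 (S + N ≡ Y (mod 10), carry-in 0) doesn't pin Y yet; pick Y=5 and continue, so Y=5.
Step 4. [col 1: S + N ≡ Y (mod 10)] column 1 reads S+N+carry(0)=Y with S=2, Y=5; with digits 1,2,5 already taken and all letters distinct, the only value for N is 3. So N=3.
Step 5. [col 2: C + S ≡ S (mod 10)] column 2: given S=2, carry-in 0, and digits 1,2,3,5 already taken and all letters distinct, C+S≡S (mod 10) forces C=0 ⇒ C=0.
Step 6. [col 3: J + Y ≡ K (mod 10)] no forcing yet in column 3 (carry-in 0); K=9 is free and consistent — try it, so K=9.
Step 7. [col 3: J + Y ≡ K (mod 10)] column 3: given Y=5, K=9, carry-in 0, and digits 0,1,2,3,5,9 already taken and all letters distinct, J+Y≡K (mod 10) forces J=4, so J=4.
Step 8. [col 4: J + J ≡ E (mod 10)] in column 4 we have J+J≡E with carry-in 0; given J=4 and digits 0,1,2,3,4,5,9 already taken and all letters distinct, that pins E to 8 ⇒ E=8.
Step 9. [col 6: Y + T ≡ S (mod 10)] column 6: given Y=5, S=2, carry-in 1, and digits 0,1,2,3,4,5,8,9 already taken and all letters distinct, Y+T≡S (mod 10) forces T=6 ⇒ T=6.

Answer: C=0, E=8, G=1, J=4, K=9, N=3, S=2, T=6, Y=5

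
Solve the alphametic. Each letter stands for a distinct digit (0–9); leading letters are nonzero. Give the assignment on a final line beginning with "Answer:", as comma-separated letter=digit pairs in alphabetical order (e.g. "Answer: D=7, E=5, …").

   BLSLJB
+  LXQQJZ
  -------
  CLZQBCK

Step 1. [C] C is the leading digit of a 7-digit sum of two 6-digit numbers; the final carry is exactly 1 ⇒ C=1.
Step 2. [col 1: B + Z ≡ K (mod 10)] column 1 (B + Z ≡ K (mod 10), carry-in 0) doesn't pin K yet; pick K=3 and continue ⇒ K=3.
Step 3. [col 1: B + Z ≡ K (mod 10)] column 1 (B + Z ≡ K (mod 10), carry-in 0) doesn't pin Z yet; pick Z=4 and continue ⇒ Z=4.
Step 4. [col 1: B + Z ≡ K (mod 10)] column 1: given Z=4, K=3, carry-in 0, and digits 1,3,4 already taken and all letters distinct, B+Z≡K (mod 10) forces B=9 ⇒ B=9.
Step 5. [col 2: J + J ≡ C (mod 10)] no forcing yet in column 2 (carry-in 1); J=5 is free and consistent — try it ⇒ J=5.
Step 6. [col 3: L + Q ≡ B (mod 10)] no forcing yet in column 3 (carry-in 1); Q=2 is free and consistent — try it ⇒ Q=2.
Step 7. [col 3: L + Q ≡ B (mod 10)] column 3 reads L+Q+carry(1)=B with Q=2, B=9; with digits 1,2,3,4,5,9 already taken and all letters distinct, the only value for L is 6 ⇒ L=6.
Step 8. [col 4: S + Q ≡ Q (mod 10)] column 4 reads S+Q+carry(0)=Q with Q=2; with digits 1,2,3,4,5,6,9 already taken and all letters distinct, the only value for S is 0. So S=0.
Step 9. [col 5: L + X ≡ Z (mod 10)] in column 5 we have L+X≡Z with carry-in 0; given L=6, Z=4 and digits 0,1,2,3,4,5,6,9 already taken and all letters distinct, that pins X to 8. So X=8.

Answer: B=9, C=1, J=5, K=3, L=6, Q=2, S=0, X=8, Z=4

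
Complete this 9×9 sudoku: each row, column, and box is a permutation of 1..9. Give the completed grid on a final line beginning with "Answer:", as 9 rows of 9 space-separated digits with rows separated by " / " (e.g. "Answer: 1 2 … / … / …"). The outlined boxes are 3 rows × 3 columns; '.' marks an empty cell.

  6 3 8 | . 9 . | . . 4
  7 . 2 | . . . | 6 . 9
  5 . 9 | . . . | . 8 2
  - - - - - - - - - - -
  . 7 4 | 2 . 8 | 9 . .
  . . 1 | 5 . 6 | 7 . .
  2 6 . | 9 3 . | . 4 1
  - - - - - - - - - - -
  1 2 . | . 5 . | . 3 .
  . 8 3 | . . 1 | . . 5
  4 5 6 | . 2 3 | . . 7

Step 1. [r2c4∈{1,3,4,8}] across row 2, 3 lands solely at r2c4. So r2c4=3.
Step 2. [r1c8∈{1,5,7}] r1c8 is the only open cell in col 8 admitting 7 ⇒ r1c8=7.
Step 3. [r6c7∈{5,8}] 8 has one home in row 6: r6c7 ⇒ r6c7=8.
Step 4. [r1c4∈{1}] nothing but 1 survives at r1c4, so r1c4=1.
Step 5. [r5c5∈{4}] nothing but 4 survives at r5c5. So r5c5=4.
Step 6. [r7c7∈{4}] nothing but 4 survives at r7c7 ⇒ r7c7=4.
Step 7. [r8c4∈{4,6,7}] in row 8, 4 fits only at r8c4 ⇒ r8c4=4.
Step 8. [r8c5∈{6,7}] 7 has one home in row 8: r8c5. So r8c5=7.
Step 9. [r8c8∈{2,6,9}] 6 has one home in row 8: r8c8 ⇒ r8c8=6.
Step 10. [r4c1∈{3}] r4c1 has the single candidate 3 ⇒ r4c1=3.
Step 11. [r7c4∈{6,8}] across row 7, 6 lands solely at r7c4. So r7c4=6.
Step 12. [r1c7∈{5}] r1c7's peers cover all but 5, so r1c7=5.
Step 13. [r2c8∈{1}] nothing but 1 survives at r2c8. So r2c8=1.
Step 14. [r2c2∈{4}] only 4 remains possible at r2c2. So r2c2=4.
Step 15. [r6c6∈{7}] r6c6 has the single candidate 7 ⇒ r6c6=7.
Step 16. [r8c1∈{9}] r8c1 has the single candidate 9 ⇒ r8c1=9.
Step 17. [r6c3∈{5}] r6c3 is down to just 5, so r6c3=5.
Step 18. [r1c6∈{2}] r1c6 has the single candidate 2, so r1c6=2.
Step 19. [r4c5∈{1}] r4c5 is down to just 1, so r4c5=1.
Step 20. [r2c6∈{5}] only 5 remains possible at r2c6 ⇒ r2c6=5.
Step 21. [r9c8∈{9}] r9c8's peers cover all but 9 ⇒ r9c8=9.
Step 22. [r9c4∈{8}] nothing but 8 survives at r9c4, so r9c4=8.
Step 23. [r3c7∈{3}] r3c7's peers cover all but 3. So r3c7=3.
Step 24. [r3c5∈{6}] nothing but 6 survives at r3c5 ⇒ r3c5=6.
Step 25. [r7c3∈{7}] only 7 remains possible at r7c3 ⇒ r7c3=7.
Step 26. [r3c2∈{1}] r3c2's peers cover all but 1 ⇒ r3c2=1.
Step 27. [r3c6∈{4}] r3c6 has the single candidate 4, so r3c6=4.
Step 28. [r5c2∈{9}] r5c2 is down to just 9, so r5c2=9.
Step 29. [r5c9∈{3}] r5c9's peers cover all but 3. So r5c9=3.
Step 30. [r7c9∈{8}] r7c9 is down to just 8 ⇒ r7c9=8.
Step 31. [r2c5∈{8}] r2c5's peers cover all but 8. So r2c5=8.
Step 32. [r7c6∈{9}] r7c6 is down to just 9 ⇒ r7c6=9.
Step 33. [r3c4∈{7}] r3c4 has the single candidate 7 ⇒ r3c4=7.
Step 34. [r5c8∈{2}] r5c8's peers cover all but 2. So r5c8=2.
Step 35. [r5c1∈{8}] r5c1 has the single candidate 8, so r5c1=8.
Step 36. [r9c7∈{1}] only 1 remains possible at r9c7. So r9c7=1.
Step 37. [r4c9∈{6}] r4c9's peers cover all but 6, so r4c9=6.
Step 38. [r4c8∈{5}] only 5 remains possible at r4c8, so r4c8=5.
Step 39. [r8c7∈{2}] nothing but 2 survives at r8c7, so r8c7=2.

Answer: 6 3 8 1 9 2 5 7 4 / 7 4 2 3 8 5 6 1 9 / 5 1 9 7 6 4 3 8 2 / 3 7 4 2 1 8 9 5 6 / 8 9 1 5 4 6 7 2 3 / 2 6 5 9 3 7 8 4 1 / 1 2 7 6 5 9 4 3 8 / 9 8 3 4 7 1 2 6 5 / 4 5 6 8 2 3 1 9 7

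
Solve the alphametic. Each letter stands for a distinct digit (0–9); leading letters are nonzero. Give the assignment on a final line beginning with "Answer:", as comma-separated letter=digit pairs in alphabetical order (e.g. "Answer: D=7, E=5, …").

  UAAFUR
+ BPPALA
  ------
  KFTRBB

Step 1. [col 1: R + A ≡ B (mod 10)] A=6 is one option consistent with column 1 (R + A ≡ B (mod 10), carry-in 0) — take it. So A=6.
Step 2. [col 1: R + A ≡ B (mod 10)] several values work for B in column 1 (R + A ≡ B (mod 10), carry-in 0); try B=1. So B=1.
Step 3. [col 1: R + A ≡ B (mod 10)] from column 1 (A=6, B=1, carry-in 0, digits 1,6 already taken and all letters distinct): R must equal 5, so R=5.
Step 4. [col 2: U + L ≡ B (mod 10)] column 2 (U + L ≡ B (mod 10), carry-in 1) doesn't pin L yet; pick L=7 and continue, so L=7.
Step 5. [col 2: U + L ≡ B (mod 10)] in column 2 we have U+L≡B with carry-in 1; given L=7, B=1 and digits 1,5,6,7 already taken and all letters distinct, that pins U to 3. So U=3.
Step 6. [col 3: F + A ≡ R (mod 10)] in column 3 we have F+A≡R with carry-in 1; given A=6, R=5 and digits 1,3,5,6,7 already taken and all letters distinct, that pins F to 8. So F=8.
Step 7. [col 4: A + P ≡ T (mod 10)] column 4: given A=6, carry-in 1, and digits 1,3,5,6,7,8 already taken and all letters distinct, A+P≡T (mod 10) forces P=2 ⇒ P=2.
Step 8. [col 4: A + P ≡ T (mod 10)] from column 4 (A=6, P=2, carry-in 1, digits 1,2,3,5,6,7,8 already taken and all letters distinct): T must equal 9, so T=9.
Step 9. [col 6: U + B ≡ K (mod 10)] column 6 reads U+B+carry(0)=K with U=3, B=1; with digits 1,2,3,5,6,7,8,9 already taken and all letters distinct, the only value for K is 4 ⇒ K=4.

Answer: A=6, B=1, F=8, K=4, L=7, P=2, R=5, T=9, U=3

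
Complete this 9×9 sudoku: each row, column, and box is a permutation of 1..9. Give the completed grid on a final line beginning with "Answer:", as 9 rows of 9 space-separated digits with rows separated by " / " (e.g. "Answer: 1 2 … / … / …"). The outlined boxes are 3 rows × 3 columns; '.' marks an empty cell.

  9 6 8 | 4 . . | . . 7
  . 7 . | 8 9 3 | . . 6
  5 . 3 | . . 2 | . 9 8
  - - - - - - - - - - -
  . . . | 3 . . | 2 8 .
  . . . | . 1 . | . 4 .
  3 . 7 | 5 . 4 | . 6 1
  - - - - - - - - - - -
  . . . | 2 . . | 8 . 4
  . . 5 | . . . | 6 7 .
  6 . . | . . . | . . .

Step 1. [r1c8∈{1,2,3,5}] row 1 places 2 nowhere but r1c8, so r1c8=2.
Step 2. [r6c7∈{9}] r6c7 has the single candidate 9 ⇒ r6c7=9.
Step 3. [r1c7∈{1,3,5}] r1c7 is the only open cell in row 1 admitting 3, so r1c7=3.
Step 4. [r1c6∈{1,5}] 1 has one home in row 1: r1c6. So r1c6=1.
Step 5. [r4c9∈{5}] nothing but 5 survives at r4c9. So r4c9=5.
Step 6. [r7c1∈{1,7}] r7c1 is the only open cell in col 1 admitting 7. So r7c1=7.
Step 7. [r5c2∈{2,5,8,9}] 5 has one home in row 5: r5c2, so r5c2=5.
Step 8. [r6c5∈{2,8}] across col 5, 2 lands solely at r6c5 ⇒ r6c5=2.
Step 9. [r5c6∈{6,7,8,9}] box 5 places 8 nowhere but r5c6, so r5c6=8.
Step 10. [r8c6∈{9}] r8c6 is down to just 9. So r8c6=9.
Step 11. [r8c1∈{1,2,4,8}] in col 1, 8 fits only at r8c1. So r8c1=8.
Step 12. [r9c5∈{3,4,5,7,8}] 8 has one home in row 9: r9c5 ⇒ r9c5=8.
Step 13. [r9c9∈{2,3,9}] r9c9 is the only open cell in col 9 admitting 9. So r9c9=9.
Step 14. [r5c4∈{6,7,9}] 9 has one home in col 4: r5c4. So r5c4=9.
Step 15. [r8c4∈{1}] r8c4 is down to just 1, so r8c4=1.
Step 16. [r8c9∈{2,3}] across col 9, 2 lands solely at r8c9, so r8c9=2.
Step 17. [r9c2∈{1,2,3,4}] r9c2 is the only open cell in col 2 admitting 2. So r9c2=2.
Step 18. [r9c3∈{1,4}] across row 9, 4 lands solely at r9c3 ⇒ r9c3=4.
Step 19. [r9c8∈{1,3,5}] r9c8 is the only open cell in row 9 admitting 3 ⇒ r9c8=3.
Step 20. [r9c7∈{1,5}] in row 9, 1 fits only at r9c7, so r9c7=1.
Step 21. [r3c2∈{1,4}] r3c2 is the only open cell in row 3 admitting 1 ⇒ r3c2=1.
Step 22. [r9c6∈{5,7}] 5 has one home in row 9: r9c6 ⇒ r9c6=5.
Step 23. [r2c1∈{2,4}] r2c1 is the only open cell in box 1 admitting 4. So r2c1=4.
Step 24. [r8c2∈{3}] nothing but 3 survives at r8c2. So r8c2=3.
Step 25. [r7c2∈{9}] nothing but 9 survives at r7c2 ⇒ r7c2=9.
Step 26. [r4c6∈{6,7}] across col 6, 7 lands solely at r4c6. So r4c6=7.
Step 27. [r4c5∈{6}] r4c5's peers cover all but 6, so r4c5=6.
Step 28. [r3c5∈{7}] only 7 remains possible at r3c5. So r3c5=7.
Step 29. [r7c8∈{5}] only 5 remains possible at r7c8. So r7c8=5.
Step 30. [r5c3∈{2,6}] 6 has one home in row 5: r5c3, so r5c3=6.
Step 31. [r4c3∈{1,9}] row 4 places 9 nowhere but r4c3 ⇒ r4c3=9.
Step 32. [r8c5∈{4}] r8c5 has the single candidate 4, so r8c5=4.
Step 33. [r2c3∈{2}] only 2 remains possible at r2c3 ⇒ r2c3=2.
Step 34. [r7c3∈{1}] r7c3's peers cover all but 1 ⇒ r7c3=1.
Step 35. [r4c2∈{4}] only 4 remains possible at r4c2 ⇒ r4c2=4.
Step 36. [r3c7∈{4}] only 4 remains possible at r3c7. So r3c7=4.
Step 37. [r2c7∈{5}] only 5 remains possible at r2c7 ⇒ r2c7=5.
Step 38. [r5c1∈{2}] nothing but 2 survives at r5c1 ⇒ r5c1=2.
Step 39. [r7c6∈{6}] r7c6's peers cover all but 6 ⇒ r7c6=6.
Step 40. [r2c8∈{1}] r2c8 is down to just 1 ⇒ r2c8=1.
Step 41. [r3c4∈{6}] only 6 remains possible at r3c4, so r3c4=6.
Step 42. [r6c2∈{8}] r6c2's peers cover all but 8, so r6c2=8.
Step 43. [r5c7∈{7}] r5c7 is down to just 7. So r5c7=7.
Step 44. [r1c5∈{5}] r1c5's peers cover all but 5 ⇒ r1c5=5.
Step 45. [r5c9∈{3}] r5c9 has the single candidate 3 ⇒ r5c9=3.
Step 46. [r4c1∈{1}] only 1 remains possible at r4c1. So r4c1=1.
Step 47. [r7c5∈{3}] r7c5 is down to just 3. So r7c5=3.
Step 48. [r9c4∈{7}] r9c4 is down to just 7 ⇒ r9c4=7.

Answer: 9 6 8 4 5 1 3 2 7 / 4 7 2 8 9 3 5 1 6 / 5 1 3 6 7 2 4 9 8 / 1 4 9 3 6 7 2 8 5 / 2 5 6 9 1 8 7 4 3 / 3 8 7 5 2 4 9 6 1 / 7 9 1 2 3 6 8 5 4 / 8 3 5 1 4 9 6 7 2 / 6 2 4 7 8 5 1 3 9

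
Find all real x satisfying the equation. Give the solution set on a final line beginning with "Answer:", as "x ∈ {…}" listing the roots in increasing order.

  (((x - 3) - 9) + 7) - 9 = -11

Step 1. [(((x - 3) - 9) + 7) - 9 = -11] 9 comes off first (add 9) ⇒ sub: ((x - 3) - 9) + 7 = -2.
Step 2. [((x - 3) - 9) + 7 = -2] the outer +7 inverts by subtracting 7, so sub: (x - 3) - 9 = -9.
Step 3. [(x - 3) - 9 = -9] -9 is outermost — add 9 both sides ⇒ sub: x - 3 = 0.
Step 4. [x - 3 = 0] -3 is outermost — add 3 both sides, so sub: x = 3.

Answer: x ∈ {3}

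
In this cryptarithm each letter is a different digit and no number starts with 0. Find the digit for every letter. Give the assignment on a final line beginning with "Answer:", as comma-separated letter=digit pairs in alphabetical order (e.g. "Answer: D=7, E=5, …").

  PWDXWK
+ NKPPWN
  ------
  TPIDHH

Step 1. [col 1: K + N ≡ H (mod 10)] N=5 is one option consistent with column 1 (K + N ≡ H (mod 10), carry-in 0) — take it, so N=5.
Step 2. [col 1: K + N ≡ H (mod 10)] several values work for K in column 1 (K + N ≡ H (mod 10), carry-in 0); try K=1 ⇒ K=1.
Step 3. [col 1: K + N ≡ H (mod 10)] column 1: given K=1, N=5, carry-in 0, and digits 1,5 already taken and all letters distinct, K+N≡H (mod 10) forces H=6 ⇒ H=6.
Step 4. [col 2: W + W ≡ H (mod 10)] W=3 is one option consistent with column 2 (W + W ≡ H (mod 10), carry-in 0) — take it, so W=3.
Step 5. [col 3: X + P ≡ D (mod 10)] X=8 is one option consistent with column 3 (X + P ≡ D (mod 10), carry-in 0) — take it ⇒ X=8.
Step 6. [col 3: X + P ≡ D (mod 10)] column 3 (X + P ≡ D (mod 10), carry-in 0) doesn't pin P yet; pick P=4 and continue ⇒ P=4.
Step 7. [col 3: X + P ≡ D (mod 10)] column 3 reads X+P+carry(0)=D with X=8, P=4; with digits 1,3,4,5,6,8 already taken and all letters distinct, the only value for D is 2, so D=2.
Step 8. [col 4: D + P ≡ I (mod 10)] in column 4 we have D+P≡I with carry-in 1; given D=2, P=4 and digits 1,2,3,4,5,6,8 already taken and all letters distinct, that pins I to 7. So I=7.
Step 9. [col 6: P + N ≡ T (mod 10)] column 6 reads P+N+carry(0)=T with P=4, N=5; with digits 1,2,3,4,5,6,7,8 already taken and all letters distinct, the only value for T is 9, so T=9.

Answer: D=2, H=6, I=7, K=1, N=5, P=4, T=9, W=3, X=8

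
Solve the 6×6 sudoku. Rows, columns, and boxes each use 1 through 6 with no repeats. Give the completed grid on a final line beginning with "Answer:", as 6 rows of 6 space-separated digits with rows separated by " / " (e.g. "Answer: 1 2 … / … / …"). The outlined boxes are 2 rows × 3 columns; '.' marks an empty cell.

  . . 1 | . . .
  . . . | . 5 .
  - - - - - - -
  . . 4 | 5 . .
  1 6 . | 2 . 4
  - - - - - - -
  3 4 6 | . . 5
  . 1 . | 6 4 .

Step 1. [r3c1∈{2}] nothing but 2 survives at r3c1, so r3c1=2.
Step 2. [r3c2∈{3}] r3c2 has the single candidate 3 ⇒ r3c2=3.
Step 3. [r2c2∈{2}] r2c2 is down to just 2, so r2c2=2.
Step 4. [r6c6∈{2,3}] row 6 places 3 nowhere but r6c6 ⇒ r6c6=3.
Step 5. [r5c4∈{1}] nothing but 1 survives at r5c4, so r5c4=1.
Step 6. [r6c1∈{5}] only 5 remains possible at r6c1. So r6c1=5.
Step 7. [r2c6∈{1,6}] r2c6 is the only open cell in row 2 admitting 1. So r2c6=1.
Step 8. [r1c6∈{2,6}] col 6 places 2 nowhere but r1c6. So r1c6=2.
Step 9. [r1c5∈{3,6}] across box 2, 6 lands solely at r1c5 ⇒ r1c5=6.
Step 10. [r1c1∈{4}] r1c1 is down to just 4, so r1c1=4.
Step 11. [r2c3∈{3}] r2c3 is down to just 3 ⇒ r2c3=3.
Step 12. [r1c2∈{5}] only 5 remains possible at r1c2, so r1c2=5.
Step 13. [r5c5∈{2}] r5c5 has the single candidate 2, so r5c5=2.
Step 14. [r4c5∈{3}] nothing but 3 survives at r4c5 ⇒ r4c5=3.
Step 15. [r3c5∈{1}] nothing but 1 survives at r3c5, so r3c5=1.
Step 16. [r2c4∈{4}] r2c4 is down to just 4, so r2c4=4.
Step 17. [r2c1∈{6}] r2c1 is down to just 6, so r2c1=6.
Step 18. [r4c3∈{5}] nothing but 5 survives at r4c3. So r4c3=5.
Step 19. [r6c3∈{2}] nothing but 2 survives at r6c3 ⇒ r6c3=2.
Step 20. [r1c4∈{3}] only 3 remains possible at r1c4 ⇒ r1c4=3.
Step 21. [r3c6∈{6}] r3c6's peers cover all but 6, so r3c6=6.

Answer: 4 5 1 3 6 2 / 6 2 3 4 5 1 / 2 3 4 5 1 6 / 1 6 5 2 3 4 / 3 4 6 1 2 5 / 5 1 2 6 4 3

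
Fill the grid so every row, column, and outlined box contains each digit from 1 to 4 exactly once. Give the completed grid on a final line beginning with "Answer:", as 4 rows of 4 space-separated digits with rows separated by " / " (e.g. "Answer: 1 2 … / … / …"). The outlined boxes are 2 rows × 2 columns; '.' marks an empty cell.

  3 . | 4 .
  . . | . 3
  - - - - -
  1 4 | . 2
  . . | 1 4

Step 1. [r1c2∈{1,2}] r1c2 is the only open cell in row 1 admitting 2. So r1c2=2.
Step 2. [r2c3∈{2}] r2c3 is down to just 2. So r2c3=2.
Step 3. [r4c2∈{3}] r4c2 is down to just 3, so r4c2=3.
Step 4. [r2c2∈{1}] r2c2's peers cover all but 1 ⇒ r2c2=1.
Step 5. [r3c3∈{3}] r3c3's peers cover all but 3, so r3c3=3.
Step 6. [r2c1∈{4}] only 4 remains possible at r2c1 ⇒ r2c1=4.
Step 7. [r4c1∈{2}] r4c1's peers cover all but 2, so r4c1=2.
Step 8. [r1c4∈{1}] only 1 remains possible at r1c4. So r1c4=1.

Answer: 3 2 4 1 / 4 1 2 3 / 1 4 3 2 / 2 3 1 4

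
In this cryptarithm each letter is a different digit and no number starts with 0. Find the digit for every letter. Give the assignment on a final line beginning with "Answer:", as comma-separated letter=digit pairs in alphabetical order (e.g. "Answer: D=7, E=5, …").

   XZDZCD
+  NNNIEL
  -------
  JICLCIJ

Step 1. [col 1: D + L ≡ J (mod 10)] D=3 is one option consistent with column 1 (D + L ≡ J (mod 10), carry-in 0) — take it, so D=3.
Step 2. [col 1: D + L ≡ J (mod 10)] no forcing yet in column 1 (carry-in 0); L=8 is free and consistent — try it. So L=8.
Step 3. [col 1: D + L ≡ J (mod 10)] column 1: given D=3, L=8, carry-in 0, and digits 3,8 already taken and all letters distinct, D+L≡J (mod 10) forces J=1 ⇒ J=1.
Step 4. [col 2: C + E ≡ I (mod 10)] no forcing yet in column 2 (carry-in 1); E=6 is free and consistent — try it, so E=6.
Step 5. [col 2: C + E ≡ I (mod 10)] C=7 is one option consistent with column 2 (C + E ≡ I (mod 10), carry-in 1) — take it. So C=7.
Step 6. [col 2: C + E ≡ I (mod 10)] in column 2 we have C+E≡I with carry-in 1; given C=7, E=6 and digits 1,3,6,7,8 already taken and all letters distinct, that pins I to 4. So I=4.
Step 7. [col 3: Z + I ≡ C (mod 10)] from column 3 (I=4, C=7, carry-in 1, digits 1,3,4,6,7,8 already taken and all letters distinct): Z must equal 2. So Z=2.
Step 8. [col 4: D + N ≡ L (mod 10)] column 4 reads D+N+carry(0)=L with D=3, L=8; with digits 1,2,3,4,6,7,8 already taken and all letters distinct, the only value for N is 5 ⇒ N=5.
Step 9. [col 6: X + N ≡ I (mod 10)] in column 6 we have X+N≡I with carry-in 0; given N=5, I=4 and digits 1,2,3,4,5,6,7,8 already taken and all letters distinct, that pins X to 9, so X=9.

Answer: C=7, D=3, E=6, I=4, J=1, L=8, N=5, X=9, Z=2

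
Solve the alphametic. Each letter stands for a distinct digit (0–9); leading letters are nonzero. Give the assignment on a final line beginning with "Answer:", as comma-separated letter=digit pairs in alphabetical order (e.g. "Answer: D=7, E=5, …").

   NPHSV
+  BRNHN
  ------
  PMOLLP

Step 1. [col 1: V + N ≡ P (mod 10)] column 1 (V + N ≡ P (mod 10), carry-in 0) doesn't pin P yet; pick P=1 and continue. So P=1.
Step 2. [col 1: V + N ≡ P (mod 10)] column 1 (V + N ≡ P (mod 10), carry-in 0) doesn't pin N yet; pick N=3 and continue, so N=3.
Step 3. [col 1: V + N ≡ P (mod 10)] from column 1 (N=3, P=1, carry-in 0, digits 1,3 already taken and all letters distinct): V must equal 8. So V=8.
Step 4. [col 2: S + H ≡ L (mod 10)] no forcing yet in column 2 (carry-in 1); L=9 is free and consistent — try it, so L=9.
Step 5. [col 2: S + H ≡ L (mod 10)] column 2 (S + H ≡ L (mod 10), carry-in 1) doesn't pin H yet; pick H=6 and continue. So H=6.
Step 6. [col 2: S + H ≡ L (mod 10)] in column 2 we have S+H≡L with carry-in 1; given H=6, L=9 and digits 1,3,6,8,9 already taken and all letters distinct, that pins S to 2, so S=2.
Step 7. [col 4: P + R ≡ O (mod 10)] column 4: given P=1, carry-in 0, and digits 1,2,3,6,8,9 already taken and all letters distinct, P+R≡O (mod 10) forces R=4. So R=4.
Step 8. [col 4: P + R ≡ O (mod 10)] in column 4 we have P+R≡O with carry-in 0; given P=1, R=4 and digits 1,2,3,4,6,8,9 already taken and all letters distinct, that pins O to 5. So O=5.
Step 9. [col 5: N + B ≡ M (mod 10)] column 5 reads N+B+carry(0)=M with N=3; with digits 1,2,3,4,5,6,8,9 already taken and all letters distinct, the only value for B is 7 ⇒ B=7.
Step 10. [col 5: N + B ≡ M (mod 10)] column 5 reads N+B+carry(0)=M with N=3, B=7; with digits 1,2,3,4,5,6,7,8,9 already taken and all letters distinct, the only value for M is 0, so M=0.

Answer: B=7, H=6, L=9, M=0, N=3, O=5, P=1, R=4, S=2, V=8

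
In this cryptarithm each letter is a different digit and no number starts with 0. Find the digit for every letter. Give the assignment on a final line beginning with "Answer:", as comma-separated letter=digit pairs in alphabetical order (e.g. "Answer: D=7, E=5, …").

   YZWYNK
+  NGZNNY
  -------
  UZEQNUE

Step 1. [col 1: K + Y ≡ E (mod 10)] column 1 (K + Y ≡ E (mod 10), carry-in 0) doesn't pin E yet; pick E=6 and continue ⇒ E=6.
Step 2. [col 1: K + Y ≡ E (mod 10)] no forcing yet in column 1 (carry-in 0); K=7 is free and consistent — try it. So K=7.
Step 3. [U] U is the leading digit of a 7-digit sum of two 6-digit numbers; the final carry is exactly 1, so U=1.
Step 4. [col 1: K + Y ≡ E (mod 10)] column 1 reads K+Y+carry(0)=E with K=7, E=6; with digits 1,6,7 already taken and all letters distinct, the only value for Y is 9 ⇒ Y=9.
Step 5. [col 2: N + N ≡ U (mod 10)] N=5 is one option consistent with column 2 (N + N ≡ U (mod 10), carry-in 1) — take it ⇒ N=5.
Step 6. [col 4: W + Z ≡ Q (mod 10)] no forcing yet in column 4 (carry-in 1); Z=4 is free and consistent — try it. So Z=4.
Step 7. [col 4: W + Z ≡ Q (mod 10)] no forcing yet in column 4 (carry-in 1); W=3 is free and consistent — try it ⇒ W=3.
Step 8. [col 4: W + Z ≡ Q (mod 10)] from column 4 (W=3, Z=4, carry-in 1, digits 1,3,4,5,6,7,9 already taken and all letters distinct): Q must equal 8, so Q=8.
Step 9. [col 5: Z + G ≡ E (mod 10)] column 5: given Z=4, E=6, carry-in 0, and digits 1,3,4,5,6,7,8,9 already taken and all letters distinct, Z+G≡E (mod 10) forces G=2, so G=2.

Answer: E=6, G=2, K=7, N=5, Q=8, U=1, W=3, Y=9, Z=4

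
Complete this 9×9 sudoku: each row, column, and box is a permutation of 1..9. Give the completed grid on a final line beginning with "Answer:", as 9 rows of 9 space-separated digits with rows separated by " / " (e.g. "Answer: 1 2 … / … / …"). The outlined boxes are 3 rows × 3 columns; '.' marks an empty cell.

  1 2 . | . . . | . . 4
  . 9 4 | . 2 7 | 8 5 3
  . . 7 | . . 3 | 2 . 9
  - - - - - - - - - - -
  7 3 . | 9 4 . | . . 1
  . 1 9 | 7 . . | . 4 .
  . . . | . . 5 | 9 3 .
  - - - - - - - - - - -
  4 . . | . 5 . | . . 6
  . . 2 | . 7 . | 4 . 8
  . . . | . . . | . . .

Step 1. [r2c1∈{6}] r2c1 has the single candidate 6. So r2c1=6.
Step 2. [r3c8∈{1,6}] r3c8 is the only open cell in box 3 admitting 1. So r3c8=1.
Step 3. [r9c6∈{1,2,4,6,8,9}] in col 6, 4 fits only at r9c6 ⇒ r9c6=4.
Step 4. [r8c8∈{9}] r8c8 is down to just 9 ⇒ r8c8=9.
Step 5. [r7c6∈{1,2,8,9}] row 7 places 9 nowhere but r7c6, so r7c6=9.
Step 6. [r8c6∈{1,6}] 1 has one home in col 6: r8c6, so r8c6=1.
Step 7. [r4c8∈{2,6,8}] across col 8, 8 lands solely at r4c8, so r4c8=8.
Step 8. [r1c8∈{6,7}] r1c8 is the only open cell in col 8 admitting 6 ⇒ r1c8=6.
Step 9. [r1c6∈{8}] r1c6 is down to just 8, so r1c6=8.
Step 10. [r3c5∈{6}] r3c5 is down to just 6 ⇒ r3c5=6.
Step 11. [r4c6∈{2,6}] r4c6 is the only open cell in row 4 admitting 2, so r4c6=2.
Step 12. [r9c1∈{3,5,8,9}] 9 has one home in row 9: r9c1. So r9c1=9.
Step 13. [r8c1∈{3,5}] in col 1, 3 fits only at r8c1, so r8c1=3.
Step 14. [r8c2∈{5,6}] 5 has one home in row 8: r8c2. So r8c2=5.
Step 15. [r3c2∈{8}] only 8 remains possible at r3c2. So r3c2=8.
Step 16. [r3c1∈{5}] only 5 remains possible at r3c1 ⇒ r3c1=5.
Step 17. [r7c2∈{7}] r7c2 is down to just 7. So r7c2=7.
Step 18. [r7c8∈{2}] r7c8 is down to just 2 ⇒ r7c8=2.
Step 19. [r9c4∈{2,3,6,8}] across row 9, 2 lands solely at r9c4 ⇒ r9c4=2.
Step 20. [r7c4∈{3,8}] r7c4 is the only open cell in col 4 admitting 3. So r7c4=3.
Step 21. [r6c4∈{1,6,8}] across col 4, 8 lands solely at r6c4 ⇒ r6c4=8.
Step 22. [r9c7∈{1,3,5,7}] in row 9, 3 fits only at r9c7 ⇒ r9c7=3.
Step 23. [r6c3∈{6}] nothing but 6 survives at r6c3 ⇒ r6c3=6.
Step 24. [r4c7∈{5,6}] row 4 places 6 nowhere but r4c7, so r4c7=6.
Step 25. [r9c3∈{1,8}] in row 9, 1 fits only at r9c3 ⇒ r9c3=1.
Step 26. [r6c1∈{2}] r6c1 is down to just 2. So r6c1=2.
Step 27. [r9c9∈{5,7}] r9c9 is the only open cell in row 9 admitting 5 ⇒ r9c9=5.
Step 28. [r8c4∈{6}] r8c4 has the single candidate 6 ⇒ r8c4=6.
Step 29. [r9c5∈{8}] only 8 remains possible at r9c5 ⇒ r9c5=8.
Step 30. [r1c4∈{5}] only 5 remains possible at r1c4 ⇒ r1c4=5.
Step 31. [r1c3∈{3}] nothing but 3 survives at r1c3, so r1c3=3.
Step 32. [r3c4∈{4}] r3c4's peers cover all but 4. So r3c4=4.
Step 33. [r5c6∈{6}] only 6 remains possible at r5c6 ⇒ r5c6=6.
Step 34. [r6c2∈{4}] nothing but 4 survives at r6c2. So r6c2=4.
Step 35. [r6c9∈{7}] only 7 remains possible at r6c9, so r6c9=7.
Step 36. [r6c5∈{1}] r6c5's peers cover all but 1. So r6c5=1.
Step 37. [r5c9∈{2}] r5c9 has the single candidate 2 ⇒ r5c9=2.
Step 38. [r5c7∈{5}] r5c7 has the single candidate 5 ⇒ r5c7=5.
Step 39. [r2c4∈{1}] r2c4's peers cover all but 1 ⇒ r2c4=1.
Step 40. [r4c3∈{5}] r4c3 has the single candidate 5, so r4c3=5.
Step 41. [r5c1∈{8}] only 8 remains possible at r5c1 ⇒ r5c1=8.
Step 42. [r7c3∈{8}] r7c3 is down to just 8 ⇒ r7c3=8.
Step 43. [r1c7∈{7}] r1c7 has the single candidate 7. So r1c7=7.
Step 44. [r9c2∈{6}] only 6 remains possible at r9c2. So r9c2=6.
Step 45. [r7c7∈{1}] nothing but 1 survives at r7c7, so r7c7=1.
Step 46. [r5c5∈{3}] r5c5's peers cover all but 3. So r5c5=3.
Step 47. [r1c5∈{9}] r1c5's peers cover all but 9. So r1c5=9.
Step 48. [r9c8∈{7}] r9c8 is down to just 7, so r9c8=7.

Answer: 1 2 3 5 9 8 7 6 4 / 6 9 4 1 2 7 8 5 3 / 5 8 7 4 6 3 2 1 9 / 7 3 5 9 4 2 6 8 1 / 8 1 9 7 3 6 5 4 2 / 2 4 6 8 1 5 9 3 7 / 4 7 8 3 5 9 1 2 6 / 3 5 2 6 7 1 4 9 8 / 9 6 1 2 8 4 3 7 5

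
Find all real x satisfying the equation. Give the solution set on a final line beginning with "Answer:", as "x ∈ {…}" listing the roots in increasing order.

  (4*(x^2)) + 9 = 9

Step 1. [(4*(x^2)) + 9 = 9] 9 comes off first (subtract 9). So sub: 4*(x^2) = 0.
Step 2. [4*(x^2) = 0] divide by the outer 4, so div: x^2 = 0.
Step 3. [x^2 = 0] LHS squared, RHS 0 ≥ 0: apply √ (±). So sqrt: x = 0.

Answer: x ∈ {0}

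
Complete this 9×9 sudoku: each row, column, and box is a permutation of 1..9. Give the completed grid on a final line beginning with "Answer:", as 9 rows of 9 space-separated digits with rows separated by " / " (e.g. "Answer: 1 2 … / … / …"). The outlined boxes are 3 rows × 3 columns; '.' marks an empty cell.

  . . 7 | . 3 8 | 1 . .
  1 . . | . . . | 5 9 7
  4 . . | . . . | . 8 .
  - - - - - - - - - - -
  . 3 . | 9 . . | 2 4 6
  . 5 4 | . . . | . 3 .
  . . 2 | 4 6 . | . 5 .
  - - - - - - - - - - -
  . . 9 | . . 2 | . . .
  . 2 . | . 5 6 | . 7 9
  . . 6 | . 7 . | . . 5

Step 1. [r1c1∈{2,5,6,9}] 2 has one home in col 1: r1c1. So r1c1=2.
Step 2. [r8c7∈{3,4,8}] row 8 places 4 nowhere but r8c7 ⇒ r8c7=4.
Step 3. [r1c8∈{6}] nothing but 6 survives at r1c8. So r1c8=6.
Step 4. [r7c8∈{1}] nothing but 1 survives at r7c8, so r7c8=1.
Step 5. [r9c6∈{1,3,4,9}] r9c6 is the only open cell in row 9 admitting 9, so r9c6=9.
Step 6. [r3c7∈{3}] r3c7 is down to just 3, so r3c7=3.
Step 7. [r9c7∈{8}] only 8 remains possible at r9c7. So r9c7=8.
Step 8. [r9c1∈{3}] only 3 remains possible at r9c1. So r9c1=3.
Step 9. [r8c1∈{8}] r8c1 is down to just 8 ⇒ r8c1=8.
Step 10. [r4c1∈{7}] r4c1's peers cover all but 7, so r4c1=7.
Step 11. [r9c4∈{1}] only 1 remains possible at r9c4, so r9c4=1.
Step 12. [r6c2∈{1,8,9}] col 2 places 1 nowhere but r6c2. So r6c2=1.
Step 13. [r7c5∈{4,8}] r7c5 is the only open cell in box 8 admitting 4. So r7c5=4.
Step 14. [r2c5∈{2}] r2c5 has the single candidate 2, so r2c5=2.
Step 15. [r5c9∈{1,8}] col 9 places 1 nowhere but r5c9 ⇒ r5c9=1.
Step 16. [r5c6∈{7}] r5c6's peers cover all but 7 ⇒ r5c6=7.
Step 17. [r4c6∈{1,5}] 5 has one home in row 4: r4c6. So r4c6=5.
Step 18. [r3c4∈{5,6,7}] in row 3, 7 fits only at r3c4 ⇒ r3c4=7.
Step 19. [r7c4∈{3,8}] in row 7, 8 fits only at r7c4 ⇒ r7c4=8.
Step 20. [r5c7∈{9}] r5c7 is down to just 9 ⇒ r5c7=9.
Step 21. [r2c2∈{6,8}] col 2 places 8 nowhere but r2c2 ⇒ r2c2=8.
Step 22. [r3c5∈{1,9}] across col 5, 9 lands solely at r3c5, so r3c5=9.
Step 23. [r5c5∈{8}] r5c5 has the single candidate 8. So r5c5=8.
Step 24. [r2c4∈{6}] r2c4's peers cover all but 6. So r2c4=6.
Step 25. [r6c7∈{7}] r6c7 has the single candidate 7, so r6c7=7.
Step 26. [r6c6∈{3}] r6c6 has the single candidate 3 ⇒ r6c6=3.
Step 27. [r6c9∈{8}] only 8 remains possible at r6c9 ⇒ r6c9=8.
Step 28. [r1c9∈{4}] r1c9 has the single candidate 4, so r1c9=4.
Step 29. [r3c2∈{6}] r3c2 is down to just 6. So r3c2=6.
Step 30. [r6c1∈{9}] only 9 remains possible at r6c1, so r6c1=9.
Step 31. [r5c4∈{2}] nothing but 2 survives at r5c4, so r5c4=2.
Step 32. [r7c2∈{7}] r7c2 has the single candidate 7 ⇒ r7c2=7.
Step 33. [r7c9∈{3}] only 3 remains possible at r7c9. So r7c9=3.
Step 34. [r2c6∈{4}] r2c6 has the single candidate 4, so r2c6=4.
Step 35. [r1c2∈{9}] r1c2 is down to just 9. So r1c2=9.
Step 36. [r4c3∈{8}] nothing but 8 survives at r4c3 ⇒ r4c3=8.
Step 37. [r3c6∈{1}] only 1 remains possible at r3c6 ⇒ r3c6=1.
Step 38. [r2c3∈{3}] r2c3 is down to just 3 ⇒ r2c3=3.
Step 39. [r3c9∈{2}] nothing but 2 survives at r3c9 ⇒ r3c9=2.
Step 40. [r9c8∈{2}] nothing but 2 survives at r9c8. So r9c8=2.
Step 41. [r5c1∈{6}] r5c1's peers cover all but 6. So r5c1=6.
Step 42. [r8c4∈{3}] only 3 remains possible at r8c4. So r8c4=3.
Step 43. [r7c7∈{6}] only 6 remains possible at r7c7, so r7c7=6.
Step 44. [r8c3∈{1}] only 1 remains possible at r8c3. So r8c3=1.
Step 45. [r3c3∈{5}] nothing but 5 survives at r3c3, so r3c3=5.
Step 46. [r7c1∈{5}] r7c1's peers cover all but 5, so r7c1=5.
Step 47. [r9c2∈{4}] r9c2 is down to just 4, so r9c2=4.
Step 48. [r4c5∈{1}] r4c5 is down to just 1, so r4c5=1.
Step 49. [r1c4∈{5}] r1c4 has the single candidate 5, so r1c4=5.

Answer: 2 9 7 5 3 8 1 6 4 / 1 8 3 6 2 4 5 9 7 / 4 6 5 7 9 1 3 8 2 / 7 3 8 9 1 5 2 4 6 / 6 5 4 2 8 7 9 3 1 / 9 1 2 4 6 3 7 5 8 / 5 7 9 8 4 2 6 1 3 / 8 2 1 3 5 6 4 7 9 / 3 4 6 1 7 9 8 2 5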